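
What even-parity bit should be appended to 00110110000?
Sum of data bits: 0+0+1+1+0+1+1+0+0+0+0 = 4.
4 mod 2 = 0, so parity bit = 0.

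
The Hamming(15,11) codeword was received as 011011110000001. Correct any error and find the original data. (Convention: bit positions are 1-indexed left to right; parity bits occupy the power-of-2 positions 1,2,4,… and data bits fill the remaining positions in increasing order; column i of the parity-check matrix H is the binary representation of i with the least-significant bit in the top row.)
Syndrome s = H · r^T (mod 2), r = 011011110000001:
  s[0] = (101010101010101)·(011011110000001) mod 2 = 0+0+1+0+1+0+1+0+0+0+0+0+0+0+1 mod 2 = 0
  s[1] = (011001100110011)·(011011110000001) mod 2 = 0+1+1+0+0+1+1+0+0+0+0+0+0+0+1 mod 2 = 1
  s[2] = (000111100001111)·(011011110000001) mod 2 = 0+0+0+0+1+1+1+0+0+0+0+0+0+0+1 mod 2 = 0
  s[3] = (000000011111111)·(011011110000001) mod 2 = 0+0+0+0+0+0+0+1+0+0+0+0+0+0+1 mod 2 = 0
Syndrome = 0100
Column 2 of H equals this syndrome → error at bit 2 (1-indexed).
Flip bit 2: 011011110000001 → 001011110000001
Extract data bits at positions {3,5,6,7,9,10,11,12,13,14,15}: 11110000001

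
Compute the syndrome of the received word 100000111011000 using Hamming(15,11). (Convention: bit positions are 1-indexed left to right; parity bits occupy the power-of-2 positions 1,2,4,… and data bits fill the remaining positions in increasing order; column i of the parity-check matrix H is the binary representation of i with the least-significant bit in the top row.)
Syndrome s = H · r^T (mod 2), r = 100000111011000:
  s[0] = (101010101010101)·(100000111011000) mod 2 = 1+0+0+0+0+0+1+0+1+0+1+0+0+0+0 mod 2 = 0
  s[1] = (011001100110011)·(100000111011000) mod 2 = 0+0+0+0+0+0+1+0+0+0+1+0+0+0+0 mod 2 = 0
  s[2] = (000111100001111)·(100000111011000) mod 2 = 0+0+0+0+0+0+1+0+0+0+0+1+0+0+0 mod 2 = 0
  s[3] = (000000011111111)·(100000111011000) mod 2 = 0+0+0+0+0+0+0+1+1+0+1+1+0+0+0 mod 2 = 0
Syndrome = 0000
s = 0: no error detected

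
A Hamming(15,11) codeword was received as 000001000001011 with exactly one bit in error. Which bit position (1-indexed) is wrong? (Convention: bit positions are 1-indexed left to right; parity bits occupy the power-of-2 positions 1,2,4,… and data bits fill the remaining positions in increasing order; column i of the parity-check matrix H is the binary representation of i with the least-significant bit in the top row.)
Syndrome s = H · r^T (mod 2), r = 000001000001011:
  s[0] = (101010101010101)·(000001000001011) mod 2 = 0+0+0+0+0+0+0+0+0+0+0+0+0+0+1 mod 2 = 1
  s[1] = (011001100110011)·(000001000001011) mod 2 = 0+0+0+0+0+1+0+0+0+0+0+0+0+1+1 mod 2 = 1
  s[2] = (000111100001111)·(000001000001011) mod 2 = 0+0+0+0+0+1+0+0+0+0+0+1+0+1+1 mod 2 = 0
  s[3] = (000000011111111)·(000001000001011) mod 2 = 0+0+0+0+0+0+0+0+0+0+0+1+0+1+1 mod 2 = 1
Syndrome = 1101
Column i of H is the binary representation of i, so the syndrome is the binary index of the flipped bit.
Read s = 1101 with s[0] as LSB: 1·2^0 + 1·2^1 + 0·2^2 + 1·2^3 = 11.
Error is at bit position 11.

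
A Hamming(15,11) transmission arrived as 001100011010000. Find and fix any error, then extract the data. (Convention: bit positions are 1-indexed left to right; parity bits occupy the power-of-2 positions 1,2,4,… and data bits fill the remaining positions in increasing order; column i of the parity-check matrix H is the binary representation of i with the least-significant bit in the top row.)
Syndrome s = H · r^T (mod 2), r = 001100011010000:
  s[0] = (101010101010101)·(001100011010000) mod 2 = 0+0+1+0+0+0+0+0+1+0+1+0+0+0+0 mod 2 = 1
  s[1] = (011001100110011)·(001100011010000) mod 2 = 0+0+1+0+0+0+0+0+0+0+1+0+0+0+0 mod 2 = 0
  s[2] = (000111100001111)·(001100011010000) mod 2 = 0+0+0+1+0+0+0+0+0+0+0+0+0+0+0 mod 2 = 1
  s[3] = (000000011111111)·(001100011010000) mod 2 = 0+0+0+0+0+0+0+1+1+0+1+0+0+0+0 mod 2 = 1
Syndrome = 1011
Column 13 of H equals this syndrome → error at bit 13 (1-indexed).
Flip bit 13: 001100011010000 → 001100011010100
Extract data bits at positions {3,5,6,7,9,10,11,12,13,14,15}: 10001010100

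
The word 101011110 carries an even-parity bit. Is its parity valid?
Sum of all bits: 1+0+1+0+1+1+1+1+0 = 6; 6 mod 2 = 0. Result is 0 → valid parity.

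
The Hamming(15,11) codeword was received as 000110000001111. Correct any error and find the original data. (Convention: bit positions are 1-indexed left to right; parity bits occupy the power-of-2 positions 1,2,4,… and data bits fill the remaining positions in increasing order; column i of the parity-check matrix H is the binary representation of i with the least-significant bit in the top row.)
Syndrome s = H · r^T (mod 2), r = 000110000001111:
  s[0] = (101010101010101)·(000110000001111) mod 2 = 0+0+0+0+1+0+0+0+0+0+0+0+1+0+1 mod 2 = 1
  s[1] = (011001100110011)·(000110000001111) mod 2 = 0+0+0+0+0+0+0+0+0+0+0+0+0+1+1 mod 2 = 0
  s[2] = (000111100001111)·(000110000001111) mod 2 = 0+0+0+1+1+0+0+0+0+0+0+1+1+1+1 mod 2 = 0
  s[3] = (000000011111111)·(000110000001111) mod 2 = 0+0+0+0+0+0+0+0+0+0+0+1+1+1+1 mod 2 = 0
Syndrome = 1000
Column 1 of H equals this syndrome → error at bit 1 (1-indexed).
Flip bit 1: 000110000001111 → 100110000001111
Extract data bits at positions {3,5,6,7,9,10,11,12,13,14,15}: 01000001111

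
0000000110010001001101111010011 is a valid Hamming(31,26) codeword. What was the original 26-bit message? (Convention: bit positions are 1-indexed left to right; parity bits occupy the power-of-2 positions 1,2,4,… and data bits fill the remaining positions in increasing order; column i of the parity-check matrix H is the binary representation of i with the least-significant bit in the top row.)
Parity bits occupy power-of-2 positions; data bits are at positions {3,5,6,7,9,10,11,12,13,14,15,17,18,19,20,21,22,23,24,25,26,27,28,29,30,31} (1-indexed).
Extract: c[3]=0 c[5]=0 c[6]=0 c[7]=0 c[9]=1 c[10]=0 c[11]=0 c[12]=1 c[13]=0 c[14]=0 c[15]=0 c[17]=0 c[18]=0 c[19]=1 c[20]=1 c[21]=0 c[22]=1 c[23]=1 c[24]=1 c[25]=1 c[26]=0 c[27]=1 c[28]=0 c[29]=0 c[30]=1 c[31]=1
Data = 00001001000001101111010011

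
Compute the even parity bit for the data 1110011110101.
Sum of data bits: 1+1+1+0+0+1+1+1+1+0+1+0+1 = 9.
9 mod 2 = 1, so parity bit = 1.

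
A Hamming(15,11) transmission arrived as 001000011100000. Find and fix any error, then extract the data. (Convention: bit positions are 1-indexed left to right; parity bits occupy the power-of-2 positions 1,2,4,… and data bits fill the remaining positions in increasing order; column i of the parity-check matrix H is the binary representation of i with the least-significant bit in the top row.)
Syndrome s = H · r^T (mod 2), r = 001000011100000:
  s[0] = (101010101010101)·(001000011100000) mod 2 = 0+0+1+0+0+0+0+0+1+0+0+0+0+0+0 mod 2 = 0
  s[1] = (011001100110011)·(001000011100000) mod 2 = 0+0+1+0+0+0+0+0+0+1+0+0+0+0+0 mod 2 = 0
  s[2] = (000111100001111)·(001000011100000) mod 2 = 0+0+0+0+0+0+0+0+0+0+0+0+0+0+0 mod 2 = 0
  s[3] = (000000011111111)·(001000011100000) mod 2 = 0+0+0+0+0+0+0+1+1+1+0+0+0+0+0 mod 2 = 1
Syndrome = 0001
Column 8 of H equals this syndrome → error at bit 8 (1-indexed).
Flip bit 8: 001000011100000 → 001000001100000
Extract data bits at positions {3,5,6,7,9,10,11,12,13,14,15}: 10001100000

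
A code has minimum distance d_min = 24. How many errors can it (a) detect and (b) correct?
(a) Detection requires d_min ≥ e+1, so e ≤ d_min − 1 = 23.
(b) Correction requires d_min ≥ 2t+1, so t ≤ ⌊(d_min − 1)/2⌋ = ⌊23/2⌋ = 11.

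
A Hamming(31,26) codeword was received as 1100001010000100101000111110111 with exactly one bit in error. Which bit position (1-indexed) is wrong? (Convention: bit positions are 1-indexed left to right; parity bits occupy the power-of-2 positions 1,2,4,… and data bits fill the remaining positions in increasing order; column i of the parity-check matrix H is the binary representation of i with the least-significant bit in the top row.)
Syndrome s = H · r^T (mod 2), r = 1100001010000100101000111110111:
  s[0] = (1010101010101010101010101010101)·(1100001010000100101000111110111) mod 2 = 1+0+0+0+0+0+1+0+1+0+0+0+0+0+0+0+1+0+1+0+0+0+1+0+1+0+1+0+1+0+1 mod 2 = 0
  s[1] = (0110011001100110011001100110011)·(1100001010000100101000111110111) mod 2 = 0+1+0+0+0+0+1+0+0+0+0+0+0+1+0+0+0+0+1+0+0+0+1+0+0+1+1+0+0+1+1 mod 2 = 1
  s[2] = (0001111000011110000111100001111)·(1100001010000100101000111110111) mod 2 = 0+0+0+0+0+0+1+0+0+0+0+0+0+1+0+0+0+0+0+0+0+0+1+0+0+0+0+0+1+1+1 mod 2 = 0
  s[3] = (0000000111111110000000011111111)·(1100001010000100101000111110111) mod 2 = 0+0+0+0+0+0+0+0+1+0+0+0+0+1+0+0+0+0+0+0+0+0+0+1+1+1+1+0+1+1+1 mod 2 = 1
  s[4] = (0000000000000001111111111111111)·(1100001010000100101000111110111) mod 2 = 0+0+0+0+0+0+0+0+0+0+0+0+0+0+0+0+1+0+1+0+0+0+1+1+1+1+1+0+1+1+1 mod 2 = 0
Syndrome = 01010
Column i of H is the binary representation of i, so the syndrome is the binary index of the flipped bit.
Read s = 01010 with s[0] as LSB: 0·2^0 + 1·2^1 + 0·2^2 + 1·2^3 + 0·2^4 = 10.
Error is at bit position 10.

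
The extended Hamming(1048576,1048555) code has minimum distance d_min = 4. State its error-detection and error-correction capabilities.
Detection only: up to d_min − 1 = 3 errors.
Correction: up to ⌊(d_min − 1)/2⌋ = ⌊3/2⌋ = 1 errors.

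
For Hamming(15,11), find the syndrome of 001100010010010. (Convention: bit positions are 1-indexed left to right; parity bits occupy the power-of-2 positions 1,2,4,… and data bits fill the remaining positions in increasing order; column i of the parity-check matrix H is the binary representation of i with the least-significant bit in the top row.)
Syndrome s = H · r^T (mod 2), r = 001100010010010:
  s[0] = (101010101010101)·(001100010010010) mod 2 = 0+0+1+0+0+0+0+0+0+0+1+0+0+0+0 mod 2 = 0
  s[1] = (011001100110011)·(001100010010010) mod 2 = 0+0+1+0+0+0+0+0+0+0+1+0+0+1+0 mod 2 = 1
  s[2] = (000111100001111)·(001100010010010) mod 2 = 0+0+0+1+0+0+0+0+0+0+0+0+0+1+0 mod 2 = 0
  s[3] = (000000011111111)·(001100010010010) mod 2 = 0+0+0+0+0+0+0+1+0+0+1+0+0+1+0 mod 2 = 1
Syndrome = 0101
Non-zero syndrome: error at position 10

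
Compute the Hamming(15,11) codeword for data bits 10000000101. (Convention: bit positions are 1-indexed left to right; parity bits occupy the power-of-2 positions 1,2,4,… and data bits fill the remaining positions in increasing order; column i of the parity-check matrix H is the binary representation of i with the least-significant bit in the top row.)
Codeword c = d · G (mod 2), d = 10000000101:
  c[0] = d·G[:,0] = (10000000101)·(11011010101) mod 2 = 1+0+0+0+0+0+0+0+1+0+1 mod 2 = 1
  c[1] = d·G[:,1] = (10000000101)·(10110110011) mod 2 = 1+0+0+0+0+0+0+0+0+0+1 mod 2 = 0
  c[2] = d·G[:,2] = (10000000101)·(10000000000) mod 2 = 1+0+0+0+0+0+0+0+0+0+0 mod 2 = 1
  c[3] = d·G[:,3] = (10000000101)·(01110001111) mod 2 = 0+0+0+0+0+0+0+0+1+0+1 mod 2 = 0
  c[4] = d·G[:,4] = (10000000101)·(01000000000) mod 2 = 0+0+0+0+0+0+0+0+0+0+0 mod 2 = 0
  c[5] = d·G[:,5] = (10000000101)·(00100000000) mod 2 = 0+0+0+0+0+0+0+0+0+0+0 mod 2 = 0
  c[6] = d·G[:,6] = (10000000101)·(00010000000) mod 2 = 0+0+0+0+0+0+0+0+0+0+0 mod 2 = 0
  c[7] = d·G[:,7] = (10000000101)·(00001111111) mod 2 = 0+0+0+0+0+0+0+0+1+0+1 mod 2 = 0
  c[8] = d·G[:,8] = (10000000101)·(00001000000) mod 2 = 0+0+0+0+0+0+0+0+0+0+0 mod 2 = 0
  c[9] = d·G[:,9] = (10000000101)·(00000100000) mod 2 = 0+0+0+0+0+0+0+0+0+0+0 mod 2 = 0
  c[10] = d·G[:,10] = (10000000101)·(00000010000) mod 2 = 0+0+0+0+0+0+0+0+0+0+0 mod 2 = 0
  c[11] = d·G[:,11] = (10000000101)·(00000001000) mod 2 = 0+0+0+0+0+0+0+0+0+0+0 mod 2 = 0
  c[12] = d·G[:,12] = (10000000101)·(00000000100) mod 2 = 0+0+0+0+0+0+0+0+1+0+0 mod 2 = 1
  c[13] = d·G[:,13] = (10000000101)·(00000000010) mod 2 = 0+0+0+0+0+0+0+0+0+0+0 mod 2 = 0
  c[14] = d·G[:,14] = (10000000101)·(00000000001) mod 2 = 0+0+0+0+0+0+0+0+0+0+1 mod 2 = 1
Codeword = 101000000000101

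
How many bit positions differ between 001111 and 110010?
XOR = 111101, count of 1s = 5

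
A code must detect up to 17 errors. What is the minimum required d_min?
Detecting e errors requires d_min ≥ e + 1 = 17 + 1 = 18.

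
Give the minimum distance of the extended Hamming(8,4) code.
d_min = 4 (adding an overall parity bit to Hamming(7,4) raises d_min from 3 to 4).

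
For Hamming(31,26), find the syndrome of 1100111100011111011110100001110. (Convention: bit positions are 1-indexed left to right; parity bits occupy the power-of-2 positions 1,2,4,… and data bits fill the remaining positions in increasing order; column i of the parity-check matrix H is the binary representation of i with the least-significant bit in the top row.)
Syndrome s = H · r^T (mod 2), r = 1100111100011111011110100001110:
  s[0] = (1010101010101010101010101010101)·(1100111100011111011110100001110) mod 2 = 1+0+0+0+1+0+1+0+0+0+0+0+1+0+1+0+0+0+1+0+1+0+1+0+0+0+0+0+1+0+0 mod 2 = 1
  s[1] = (0110011001100110011001100110011)·(1100111100011111011110100001110) mod 2 = 0+1+0+0+0+1+1+0+0+0+0+0+0+1+1+0+0+1+1+0+0+0+1+0+0+0+0+0+0+1+0 mod 2 = 1
  s[2] = (0001111000011110000111100001111)·(1100111100011111011110100001110) mod 2 = 0+0+0+0+1+1+1+0+0+0+0+1+1+1+1+0+0+0+0+1+1+0+1+0+0+0+0+1+1+1+0 mod 2 = 1
  s[3] = (0000000111111110000000011111111)·(1100111100011111011110100001110) mod 2 = 0+0+0+0+0+0+0+1+0+0+0+1+1+1+1+0+0+0+0+0+0+0+0+0+0+0+0+1+1+1+0 mod 2 = 0
  s[4] = (0000000000000001111111111111111)·(1100111100011111011110100001110) mod 2 = 0+0+0+0+0+0+0+0+0+0+0+0+0+0+0+1+0+1+1+1+1+0+1+0+0+0+0+1+1+1+0 mod 2 = 1
Syndrome = 11101
Non-zero syndrome: error at position 23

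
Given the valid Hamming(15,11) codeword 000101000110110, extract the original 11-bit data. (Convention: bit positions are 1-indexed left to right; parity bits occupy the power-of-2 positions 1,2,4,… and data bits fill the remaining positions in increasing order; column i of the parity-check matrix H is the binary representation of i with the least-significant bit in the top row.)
Parity bits occupy power-of-2 positions; data bits are at positions {3,5,6,7,9,10,11,12,13,14,15} (1-indexed).
Extract: c[3]=0 c[5]=0 c[6]=1 c[7]=0 c[9]=0 c[10]=1 c[11]=1 c[12]=0 c[13]=1 c[14]=1 c[15]=0
Data = 00100110110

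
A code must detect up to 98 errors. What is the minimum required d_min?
Detecting e errors requires d_min ≥ e + 1 = 98 + 1 = 99.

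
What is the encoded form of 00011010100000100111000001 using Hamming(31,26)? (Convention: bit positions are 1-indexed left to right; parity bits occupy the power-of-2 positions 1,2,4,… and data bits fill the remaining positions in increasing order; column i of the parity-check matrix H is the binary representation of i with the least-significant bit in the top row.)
Codeword c = d · G (mod 2), d = 00011010100000100111000001:
  c[0] = d·G[:,0] = (00011010100000100111000001)·(11011010101101010101010101) mod 2 = 0+0+0+1+1+0+1+0+1+0+0+0+0+0+0+0+0+1+0+1+0+0+0+0+0+1 mod 2 = 1
  c[1] = d·G[:,1] = (00011010100000100111000001)·(10110110011011001100110011) mod 2 = 0+0+0+1+0+0+1+0+0+0+0+0+0+0+0+0+0+1+0+0+0+0+0+0+0+1 mod 2 = 0
  c[2] = d·G[:,2] = (00011010100000100111000001)·(10000000000000000000000000) mod 2 = 0+0+0+0+0+0+0+0+0+0+0+0+0+0+0+0+0+0+0+0+0+0+0+0+0+0 mod 2 = 0
  c[3] = d·G[:,3] = (00011010100000100111000001)·(01110001111000111100001111) mod 2 = 0+0+0+1+0+0+0+0+1+0+0+0+0+0+1+0+0+1+0+0+0+0+0+0+0+1 mod 2 = 1
  c[4] = d·G[:,4] = (00011010100000100111000001)·(01000000000000000000000000) mod 2 = 0+0+0+0+0+0+0+0+0+0+0+0+0+0+0+0+0+0+0+0+0+0+0+0+0+0 mod 2 = 0
  c[5] = d·G[:,5] = (00011010100000100111000001)·(00100000000000000000000000) mod 2 = 0+0+0+0+0+0+0+0+0+0+0+0+0+0+0+0+0+0+0+0+0+0+0+0+0+0 mod 2 = 0
  c[6] = d·G[:,6] = (00011010100000100111000001)·(00010000000000000000000000) mod 2 = 0+0+0+1+0+0+0+0+0+0+0+0+0+0+0+0+0+0+0+0+0+0+0+0+0+0 mod 2 = 1
  c[7] = d·G[:,7] = (00011010100000100111000001)·(00001111111000000011111111) mod 2 = 0+0+0+0+1+0+1+0+1+0+0+0+0+0+0+0+0+0+1+1+0+0+0+0+0+1 mod 2 = 0
  c[8] = d·G[:,8] = (00011010100000100111000001)·(00001000000000000000000000) mod 2 = 0+0+0+0+1+0+0+0+0+0+0+0+0+0+0+0+0+0+0+0+0+0+0+0+0+0 mod 2 = 1
  c[9] = d·G[:,9] = (00011010100000100111000001)·(00000100000000000000000000) mod 2 = 0+0+0+0+0+0+0+0+0+0+0+0+0+0+0+0+0+0+0+0+0+0+0+0+0+0 mod 2 = 0
  c[10] = d·G[:,10] = (00011010100000100111000001)·(00000010000000000000000000) mod 2 = 0+0+0+0+0+0+1+0+0+0+0+0+0+0+0+0+0+0+0+0+0+0+0+0+0+0 mod 2 = 1
  c[11] = d·G[:,11] = (00011010100000100111000001)·(00000001000000000000000000) mod 2 = 0+0+0+0+0+0+0+0+0+0+0+0+0+0+0+0+0+0+0+0+0+0+0+0+0+0 mod 2 = 0
  c[12] = d·G[:,12] = (00011010100000100111000001)·(00000000100000000000000000) mod 2 = 0+0+0+0+0+0+0+0+1+0+0+0+0+0+0+0+0+0+0+0+0+0+0+0+0+0 mod 2 = 1
  c[13] = d·G[:,13] = (00011010100000100111000001)·(00000000010000000000000000) mod 2 = 0+0+0+0+0+0+0+0+0+0+0+0+0+0+0+0+0+0+0+0+0+0+0+0+0+0 mod 2 = 0
  c[14] = d·G[:,14] = (00011010100000100111000001)·(00000000001000000000000000) mod 2 = 0+0+0+0+0+0+0+0+0+0+0+0+0+0+0+0+0+0+0+0+0+0+0+0+0+0 mod 2 = 0
  c[15] = d·G[:,15] = (00011010100000100111000001)·(00000000000111111111111111) mod 2 = 0+0+0+0+0+0+0+0+0+0+0+0+0+0+1+0+0+1+1+1+0+0+0+0+0+1 mod 2 = 1
  c[16] = d·G[:,16] = (00011010100000100111000001)·(00000000000100000000000000) mod 2 = 0+0+0+0+0+0+0+0+0+0+0+0+0+0+0+0+0+0+0+0+0+0+0+0+0+0 mod 2 = 0
  c[17] = d·G[:,17] = (00011010100000100111000001)·(00000000000010000000000000) mod 2 = 0+0+0+0+0+0+0+0+0+0+0+0+0+0+0+0+0+0+0+0+0+0+0+0+0+0 mod 2 = 0
  c[18] = d·G[:,18] = (00011010100000100111000001)·(00000000000001000000000000) mod 2 = 0+0+0+0+0+0+0+0+0+0+0+0+0+0+0+0+0+0+0+0+0+0+0+0+0+0 mod 2 = 0
  c[19] = d·G[:,19] = (00011010100000100111000001)·(00000000000000100000000000) mod 2 = 0+0+0+0+0+0+0+0+0+0+0+0+0+0+1+0+0+0+0+0+0+0+0+0+0+0 mod 2 = 1
  c[20] = d·G[:,20] = (00011010100000100111000001)·(00000000000000010000000000) mod 2 = 0+0+0+0+0+0+0+0+0+0+0+0+0+0+0+0+0+0+0+0+0+0+0+0+0+0 mod 2 = 0
  c[21] = d·G[:,21] = (00011010100000100111000001)·(00000000000000001000000000) mod 2 = 0+0+0+0+0+0+0+0+0+0+0+0+0+0+0+0+0+0+0+0+0+0+0+0+0+0 mod 2 = 0
  c[22] = d·G[:,22] = (00011010100000100111000001)·(00000000000000000100000000) mod 2 = 0+0+0+0+0+0+0+0+0+0+0+0+0+0+0+0+0+1+0+0+0+0+0+0+0+0 mod 2 = 1
  c[23] = d·G[:,23] = (00011010100000100111000001)·(00000000000000000010000000) mod 2 = 0+0+0+0+0+0+0+0+0+0+0+0+0+0+0+0+0+0+1+0+0+0+0+0+0+0 mod 2 = 1
  c[24] = d·G[:,24] = (00011010100000100111000001)·(00000000000000000001000000) mod 2 = 0+0+0+0+0+0+0+0+0+0+0+0+0+0+0+0+0+0+0+1+0+0+0+0+0+0 mod 2 = 1
  c[25] = d·G[:,25] = (00011010100000100111000001)·(00000000000000000000100000) mod 2 = 0+0+0+0+0+0+0+0+0+0+0+0+0+0+0+0+0+0+0+0+0+0+0+0+0+0 mod 2 = 0
  c[26] = d·G[:,26] = (00011010100000100111000001)·(00000000000000000000010000) mod 2 = 0+0+0+0+0+0+0+0+0+0+0+0+0+0+0+0+0+0+0+0+0+0+0+0+0+0 mod 2 = 0
  c[27] = d·G[:,27] = (00011010100000100111000001)·(00000000000000000000001000) mod 2 = 0+0+0+0+0+0+0+0+0+0+0+0+0+0+0+0+0+0+0+0+0+0+0+0+0+0 mod 2 = 0
  c[28] = d·G[:,28] = (00011010100000100111000001)·(00000000000000000000000100) mod 2 = 0+0+0+0+0+0+0+0+0+0+0+0+0+0+0+0+0+0+0+0+0+0+0+0+0+0 mod 2 = 0
  c[29] = d·G[:,29] = (00011010100000100111000001)·(00000000000000000000000010) mod 2 = 0+0+0+0+0+0+0+0+0+0+0+0+0+0+0+0+0+0+0+0+0+0+0+0+0+0 mod 2 = 0
  c[30] = d·G[:,30] = (00011010100000100111000001)·(00000000000000000000000001) mod 2 = 0+0+0+0+0+0+0+0+0+0+0+0+0+0+0+0+0+0+0+0+0+0+0+0+0+1 mod 2 = 1
Codeword = 1001001010101001000100111000001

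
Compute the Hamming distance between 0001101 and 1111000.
XOR = 1110101, count of 1s = 5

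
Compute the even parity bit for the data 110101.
Sum of data bits: 1+1+0+1+0+1 = 4.
4 mod 2 = 0, so parity bit = 0.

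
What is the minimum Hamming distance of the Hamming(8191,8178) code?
d_min = 3 (every single-error-correcting Hamming code has d_min = 3).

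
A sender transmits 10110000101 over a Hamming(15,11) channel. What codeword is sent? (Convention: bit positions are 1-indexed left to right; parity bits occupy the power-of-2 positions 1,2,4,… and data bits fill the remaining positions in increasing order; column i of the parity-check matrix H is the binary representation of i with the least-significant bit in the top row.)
Codeword c = d · G (mod 2), d = 10110000101:
  c[0] = d·G[:,0] = (10110000101)·(11011010101) mod 2 = 1+0+0+1+0+0+0+0+1+0+1 mod 2 = 0
  c[1] = d·G[:,1] = (10110000101)·(10110110011) mod 2 = 1+0+1+1+0+0+0+0+0+0+1 mod 2 = 0
  c[2] = d·G[:,2] = (10110000101)·(10000000000) mod 2 = 1+0+0+0+0+0+0+0+0+0+0 mod 2 = 1
  c[3] = d·G[:,3] = (10110000101)·(01110001111) mod 2 = 0+0+1+1+0+0+0+0+1+0+1 mod 2 = 0
  c[4] = d·G[:,4] = (10110000101)·(01000000000) mod 2 = 0+0+0+0+0+0+0+0+0+0+0 mod 2 = 0
  c[5] = d·G[:,5] = (10110000101)·(00100000000) mod 2 = 0+0+1+0+0+0+0+0+0+0+0 mod 2 = 1
  c[6] = d·G[:,6] = (10110000101)·(00010000000) mod 2 = 0+0+0+1+0+0+0+0+0+0+0 mod 2 = 1
  c[7] = d·G[:,7] = (10110000101)·(00001111111) mod 2 = 0+0+0+0+0+0+0+0+1+0+1 mod 2 = 0
  c[8] = d·G[:,8] = (10110000101)·(00001000000) mod 2 = 0+0+0+0+0+0+0+0+0+0+0 mod 2 = 0
  c[9] = d·G[:,9] = (10110000101)·(00000100000) mod 2 = 0+0+0+0+0+0+0+0+0+0+0 mod 2 = 0
  c[10] = d·G[:,10] = (10110000101)·(00000010000) mod 2 = 0+0+0+0+0+0+0+0+0+0+0 mod 2 = 0
  c[11] = d·G[:,11] = (10110000101)·(00000001000) mod 2 = 0+0+0+0+0+0+0+0+0+0+0 mod 2 = 0
  c[12] = d·G[:,12] = (10110000101)·(00000000100) mod 2 = 0+0+0+0+0+0+0+0+1+0+0 mod 2 = 1
  c[13] = d·G[:,13] = (10110000101)·(00000000010) mod 2 = 0+0+0+0+0+0+0+0+0+0+0 mod 2 = 0
  c[14] = d·G[:,14] = (10110000101)·(00000000001) mod 2 = 0+0+0+0+0+0+0+0+0+0+1 mod 2 = 1
Codeword = 001001100000101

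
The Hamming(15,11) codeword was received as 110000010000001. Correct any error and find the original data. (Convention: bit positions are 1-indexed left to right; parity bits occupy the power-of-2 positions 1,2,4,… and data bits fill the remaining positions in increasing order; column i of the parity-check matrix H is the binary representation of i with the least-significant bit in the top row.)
Syndrome s = H · r^T (mod 2), r = 110000010000001:
  s[0] = (101010101010101)·(110000010000001) mod 2 = 1+0+0+0+0+0+0+0+0+0+0+0+0+0+1 mod 2 = 0
  s[1] = (011001100110011)·(110000010000001) mod 2 = 0+1+0+0+0+0+0+0+0+0+0+0+0+0+1 mod 2 = 0
  s[2] = (000111100001111)·(110000010000001) mod 2 = 0+0+0+0+0+0+0+0+0+0+0+0+0+0+1 mod 2 = 1
  s[3] = (000000011111111)·(110000010000001) mod 2 = 0+0+0+0+0+0+0+1+0+0+0+0+0+0+1 mod 2 = 0
Syndrome = 0010
Column 4 of H equals this syndrome → error at bit 4 (1-indexed).
Flip bit 4: 110000010000001 → 110100010000001
Extract data bits at positions {3,5,6,7,9,10,11,12,13,14,15}: 00000000001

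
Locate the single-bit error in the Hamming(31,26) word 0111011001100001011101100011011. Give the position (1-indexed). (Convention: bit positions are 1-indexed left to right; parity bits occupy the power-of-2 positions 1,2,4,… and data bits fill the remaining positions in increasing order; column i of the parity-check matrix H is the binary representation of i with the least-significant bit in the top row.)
Syndrome s = H · r^T (mod 2), r = 0111011001100001011101100011011:
  s[0] = (1010101010101010101010101010101)·(0111011001100001011101100011011) mod 2 = 0+0+1+0+0+0+1+0+0+0+1+0+0+0+0+0+0+0+1+0+0+0+1+0+0+0+1+0+0+0+1 mod 2 = 1
  s[1] = (0110011001100110011001100110011)·(0111011001100001011101100011011) mod 2 = 0+1+1+0+0+1+1+0+0+1+1+0+0+0+0+0+0+1+1+0+0+1+1+0+0+0+1+0+0+1+1 mod 2 = 1
  s[2] = (0001111000011110000111100001111)·(0111011001100001011101100011011) mod 2 = 0+0+0+1+0+1+1+0+0+0+0+0+0+0+0+0+0+0+0+1+0+1+1+0+0+0+0+1+0+1+1 mod 2 = 1
  s[3] = (0000000111111110000000011111111)·(0111011001100001011101100011011) mod 2 = 0+0+0+0+0+0+0+0+0+1+1+0+0+0+0+0+0+0+0+0+0+0+0+0+0+0+1+1+0+1+1 mod 2 = 0
  s[4] = (0000000000000001111111111111111)·(0111011001100001011101100011011) mod 2 = 0+0+0+0+0+0+0+0+0+0+0+0+0+0+0+1+0+1+1+1+0+1+1+0+0+0+1+1+0+1+1 mod 2 = 0
Syndrome = 11100
Column i of H is the binary representation of i, so the syndrome is the binary index of the flipped bit.
Read s = 11100 with s[0] as LSB: 1·2^0 + 1·2^1 + 1·2^2 + 0·2^3 + 0·2^4 = 7.
Error is at bit position 7.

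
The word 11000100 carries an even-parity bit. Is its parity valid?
Sum of all bits: 1+1+0+0+0+1+0+0 = 3; 3 mod 2 = 1. Result is 1 → parity error detected.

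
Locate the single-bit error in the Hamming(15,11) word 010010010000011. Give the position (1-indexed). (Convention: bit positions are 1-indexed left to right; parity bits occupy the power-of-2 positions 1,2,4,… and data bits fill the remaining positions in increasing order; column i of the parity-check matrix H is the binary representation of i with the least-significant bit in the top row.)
Syndrome s = H · r^T (mod 2), r = 010010010000011:
  s[0] = (101010101010101)·(010010010000011) mod 2 = 0+0+0+0+1+0+0+0+0+0+0+0+0+0+1 mod 2 = 0
  s[1] = (011001100110011)·(010010010000011) mod 2 = 0+1+0+0+0+0+0+0+0+0+0+0+0+1+1 mod 2 = 1
  s[2] = (000111100001111)·(010010010000011) mod 2 = 0+0+0+0+1+0+0+0+0+0+0+0+0+1+1 mod 2 = 1
  s[3] = (000000011111111)·(010010010000011) mod 2 = 0+0+0+0+0+0+0+1+0+0+0+0+0+1+1 mod 2 = 1
Syndrome = 0111
Column i of H is the binary representation of i, so the syndrome is the binary index of the flipped bit.
Read s = 0111 with s[0] as LSB: 0·2^0 + 1·2^1 + 1·2^2 + 1·2^3 = 14.
Error is at bit position 14.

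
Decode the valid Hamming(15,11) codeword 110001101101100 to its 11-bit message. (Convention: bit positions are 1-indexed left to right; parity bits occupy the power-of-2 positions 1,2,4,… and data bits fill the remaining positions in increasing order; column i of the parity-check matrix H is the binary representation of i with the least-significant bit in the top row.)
Parity bits occupy power-of-2 positions; data bits are at positions {3,5,6,7,9,10,11,12,13,14,15} (1-indexed).
Extract: c[3]=0 c[5]=0 c[6]=1 c[7]=1 c[9]=1 c[10]=1 c[11]=0 c[12]=1 c[13]=1 c[14]=0 c[15]=0
Data = 00111101100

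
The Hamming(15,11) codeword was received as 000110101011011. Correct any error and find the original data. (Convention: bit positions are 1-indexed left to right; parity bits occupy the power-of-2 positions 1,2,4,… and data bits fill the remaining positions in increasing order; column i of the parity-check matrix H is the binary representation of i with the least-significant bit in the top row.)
Syndrome s = H · r^T (mod 2), r = 000110101011011:
  s[0] = (101010101010101)·(000110101011011) mod 2 = 0+0+0+0+1+0+1+0+1+0+1+0+0+0+1 mod 2 = 1
  s[1] = (011001100110011)·(000110101011011) mod 2 = 0+0+0+0+0+0+1+0+0+0+1+0+0+1+1 mod 2 = 0
  s[2] = (000111100001111)·(000110101011011) mod 2 = 0+0+0+1+1+0+1+0+0+0+0+1+0+1+1 mod 2 = 0
  s[3] = (000000011111111)·(000110101011011) mod 2 = 0+0+0+0+0+0+0+0+1+0+1+1+0+1+1 mod 2 = 1
Syndrome = 1001
Column 9 of H equals this syndrome → error at bit 9 (1-indexed).
Flip bit 9: 000110101011011 → 000110100011011
Extract data bits at positions {3,5,6,7,9,10,11,12,13,14,15}: 01010011011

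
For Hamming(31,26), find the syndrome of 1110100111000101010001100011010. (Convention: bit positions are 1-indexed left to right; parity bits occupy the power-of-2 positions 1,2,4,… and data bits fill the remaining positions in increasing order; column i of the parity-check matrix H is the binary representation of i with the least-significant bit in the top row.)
Syndrome s = H · r^T (mod 2), r = 1110100111000101010001100011010:
  s[0] = (1010101010101010101010101010101)·(1110100111000101010001100011010) mod 2 = 1+0+1+0+1+0+0+0+1+0+0+0+0+0+0+0+0+0+0+0+0+0+1+0+0+0+1+0+0+0+0 mod 2 = 0
  s[1] = (0110011001100110011001100110011)·(1110100111000101010001100011010) mod 2 = 0+1+1+0+0+0+0+0+0+1+0+0+0+1+0+0+0+1+0+0+0+1+1+0+0+0+1+0+0+1+0 mod 2 = 1
  s[2] = (0001111000011110000111100001111)·(1110100111000101010001100011010) mod 2 = 0+0+0+0+1+0+0+0+0+0+0+0+0+1+0+0+0+0+0+0+0+1+1+0+0+0+0+1+0+1+0 mod 2 = 0
  s[3] = (0000000111111110000000011111111)·(1110100111000101010001100011010) mod 2 = 0+0+0+0+0+0+0+1+1+1+0+0+0+1+0+0+0+0+0+0+0+0+0+0+0+0+1+1+0+1+0 mod 2 = 1
  s[4] = (0000000000000001111111111111111)·(1110100111000101010001100011010) mod 2 = 0+0+0+0+0+0+0+0+0+0+0+0+0+0+0+1+0+1+0+0+0+1+1+0+0+0+1+1+0+1+0 mod 2 = 1
Syndrome = 01011
Non-zero syndrome: error at position 26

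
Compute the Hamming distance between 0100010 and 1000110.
XOR = 1100100, count of 1s = 3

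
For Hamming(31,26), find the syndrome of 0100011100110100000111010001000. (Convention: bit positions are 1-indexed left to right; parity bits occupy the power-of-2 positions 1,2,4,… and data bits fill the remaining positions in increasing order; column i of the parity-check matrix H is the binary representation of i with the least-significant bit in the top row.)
Syndrome s = H · r^T (mod 2), r = 0100011100110100000111010001000:
  s[0] = (1010101010101010101010101010101)·(0100011100110100000111010001000) mod 2 = 0+0+0+0+0+0+1+0+0+0+1+0+0+0+0+0+0+0+0+0+1+0+0+0+0+0+0+0+0+0+0 mod 2 = 1
  s[1] = (0110011001100110011001100110011)·(0100011100110100000111010001000) mod 2 = 0+1+0+0+0+1+1+0+0+0+1+0+0+1+0+0+0+0+0+0+0+1+0+0+0+0+0+0+0+0+0 mod 2 = 0
  s[2] = (0001111000011110000111100001111)·(0100011100110100000111010001000) mod 2 = 0+0+0+0+0+1+1+0+0+0+0+1+0+1+0+0+0+0+0+1+1+1+0+0+0+0+0+1+0+0+0 mod 2 = 0
  s[3] = (0000000111111110000000011111111)·(0100011100110100000111010001000) mod 2 = 0+0+0+0+0+0+0+1+0+0+1+1+0+1+0+0+0+0+0+0+0+0+0+1+0+0+0+1+0+0+0 mod 2 = 0
  s[4] = (0000000000000001111111111111111)·(0100011100110100000111010001000) mod 2 = 0+0+0+0+0+0+0+0+0+0+0+0+0+0+0+0+0+0+0+1+1+1+0+1+0+0+0+1+0+0+0 mod 2 = 1
Syndrome = 10001
Non-zero syndrome: error at position 17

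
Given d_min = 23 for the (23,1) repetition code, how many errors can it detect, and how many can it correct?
Detection only: up to d_min − 1 = 22 errors.
Correction: up to ⌊(d_min − 1)/2⌋ = ⌊22/2⌋ = 11 errors.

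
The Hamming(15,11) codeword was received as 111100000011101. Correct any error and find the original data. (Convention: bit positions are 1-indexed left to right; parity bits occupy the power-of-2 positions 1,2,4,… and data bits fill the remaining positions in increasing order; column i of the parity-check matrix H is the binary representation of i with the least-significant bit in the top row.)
Syndrome s = H · r^T (mod 2), r = 111100000011101:
  s[0] = (101010101010101)·(111100000011101) mod 2 = 1+0+1+0+0+0+0+0+0+0+1+0+1+0+1 mod 2 = 1
  s[1] = (011001100110011)·(111100000011101) mod 2 = 0+1+1+0+0+0+0+0+0+0+1+0+0+0+1 mod 2 = 0
  s[2] = (000111100001111)·(111100000011101) mod 2 = 0+0+0+1+0+0+0+0+0+0+0+1+1+0+1 mod 2 = 0
  s[3] = (000000011111111)·(111100000011101) mod 2 = 0+0+0+0+0+0+0+0+0+0+1+1+1+0+1 mod 2 = 0
Syndrome = 1000
Column 1 of H equals this syndrome → error at bit 1 (1-indexed).
Flip bit 1: 111100000011101 → 011100000011101
Extract data bits at positions {3,5,6,7,9,10,11,12,13,14,15}: 10000011101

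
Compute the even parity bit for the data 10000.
Sum of data bits: 1+0+0+0+0 = 1.
1 mod 2 = 1, so parity bit = 1.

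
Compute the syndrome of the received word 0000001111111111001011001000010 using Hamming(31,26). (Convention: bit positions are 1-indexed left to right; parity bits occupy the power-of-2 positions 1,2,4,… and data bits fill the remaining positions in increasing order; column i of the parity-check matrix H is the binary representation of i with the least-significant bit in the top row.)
Syndrome s = H · r^T (mod 2), r = 0000001111111111001011001000010:
  s[0] = (1010101010101010101010101010101)·(0000001111111111001011001000010) mod 2 = 0+0+0+0+0+0+1+0+1+0+1+0+1+0+1+0+0+0+1+0+1+0+0+0+1+0+0+0+0+0+0 mod 2 = 0
  s[1] = (0110011001100110011001100110011)·(0000001111111111001011001000010) mod 2 = 0+0+0+0+0+0+1+0+0+1+1+0+0+1+1+0+0+0+1+0+0+1+0+0+0+0+0+0+0+1+0 mod 2 = 0
  s[2] = (0001111000011110000111100001111)·(0000001111111111001011001000010) mod 2 = 0+0+0+0+0+0+1+0+0+0+0+1+1+1+1+0+0+0+0+0+1+1+0+0+0+0+0+0+0+1+0 mod 2 = 0
  s[3] = (0000000111111110000000011111111)·(0000001111111111001011001000010) mod 2 = 0+0+0+0+0+0+0+1+1+1+1+1+1+1+1+0+0+0+0+0+0+0+0+0+1+0+0+0+0+1+0 mod 2 = 0
  s[4] = (0000000000000001111111111111111)·(0000001111111111001011001000010) mod 2 = 0+0+0+0+0+0+0+0+0+0+0+0+0+0+0+1+0+0+1+0+1+1+0+0+1+0+0+0+0+1+0 mod 2 = 0
Syndrome = 00000
s = 0: no error detected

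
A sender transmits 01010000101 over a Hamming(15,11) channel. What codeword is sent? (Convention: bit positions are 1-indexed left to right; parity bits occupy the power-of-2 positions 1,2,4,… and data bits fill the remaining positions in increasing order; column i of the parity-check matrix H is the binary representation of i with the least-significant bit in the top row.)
Codeword c = d · G (mod 2), d = 01010000101:
  c[0] = d·G[:,0] = (01010000101)·(11011010101) mod 2 = 0+1+0+1+0+0+0+0+1+0+1 mod 2 = 0
  c[1] = d·G[:,1] = (01010000101)·(10110110011) mod 2 = 0+0+0+1+0+0+0+0+0+0+1 mod 2 = 0
  c[2] = d·G[:,2] = (01010000101)·(10000000000) mod 2 = 0+0+0+0+0+0+0+0+0+0+0 mod 2 = 0
  c[3] = d·G[:,3] = (01010000101)·(01110001111) mod 2 = 0+1+0+1+0+0+0+0+1+0+1 mod 2 = 0
  c[4] = d·G[:,4] = (01010000101)·(01000000000) mod 2 = 0+1+0+0+0+0+0+0+0+0+0 mod 2 = 1
  c[5] = d·G[:,5] = (01010000101)·(00100000000) mod 2 = 0+0+0+0+0+0+0+0+0+0+0 mod 2 = 0
  c[6] = d·G[:,6] = (01010000101)·(00010000000) mod 2 = 0+0+0+1+0+0+0+0+0+0+0 mod 2 = 1
  c[7] = d·G[:,7] = (01010000101)·(00001111111) mod 2 = 0+0+0+0+0+0+0+0+1+0+1 mod 2 = 0
  c[8] = d·G[:,8] = (01010000101)·(00001000000) mod 2 = 0+0+0+0+0+0+0+0+0+0+0 mod 2 = 0
  c[9] = d·G[:,9] = (01010000101)·(00000100000) mod 2 = 0+0+0+0+0+0+0+0+0+0+0 mod 2 = 0
  c[10] = d·G[:,10] = (01010000101)·(00000010000) mod 2 = 0+0+0+0+0+0+0+0+0+0+0 mod 2 = 0
  c[11] = d·G[:,11] = (01010000101)·(00000001000) mod 2 = 0+0+0+0+0+0+0+0+0+0+0 mod 2 = 0
  c[12] = d·G[:,12] = (01010000101)·(00000000100) mod 2 = 0+0+0+0+0+0+0+0+1+0+0 mod 2 = 1
  c[13] = d·G[:,13] = (01010000101)·(00000000010) mod 2 = 0+0+0+0+0+0+0+0+0+0+0 mod 2 = 0
  c[14] = d·G[:,14] = (01010000101)·(00000000001) mod 2 = 0+0+0+0+0+0+0+0+0+0+1 mod 2 = 1
Codeword = 000010100000101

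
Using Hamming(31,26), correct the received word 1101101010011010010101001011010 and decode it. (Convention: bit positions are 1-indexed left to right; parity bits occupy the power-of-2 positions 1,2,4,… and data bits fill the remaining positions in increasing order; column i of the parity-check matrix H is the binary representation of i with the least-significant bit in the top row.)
Syndrome s = H · r^T (mod 2), r = 1101101010011010010101001011010:
  s[0] = (1010101010101010101010101010101)·(1101101010011010010101001011010) mod 2 = 1+0+0+0+1+0+1+0+1+0+0+0+1+0+1+0+0+0+0+0+0+0+0+0+1+0+1+0+0+0+0 mod 2 = 0
  s[1] = (0110011001100110011001100110011)·(1101101010011010010101001011010) mod 2 = 0+1+0+0+0+0+1+0+0+0+0+0+0+0+1+0+0+1+0+0+0+1+0+0+0+0+1+0+0+1+0 mod 2 = 1
  s[2] = (0001111000011110000111100001111)·(1101101010011010010101001011010) mod 2 = 0+0+0+1+1+0+1+0+0+0+0+1+1+0+1+0+0+0+0+1+0+1+0+0+0+0+0+1+0+1+0 mod 2 = 0
  s[3] = (0000000111111110000000011111111)·(1101101010011010010101001011010) mod 2 = 0+0+0+0+0+0+0+0+1+0+0+1+1+0+1+0+0+0+0+0+0+0+0+0+1+0+1+1+0+1+0 mod 2 = 0
  s[4] = (0000000000000001111111111111111)·(1101101010011010010101001011010) mod 2 = 0+0+0+0+0+0+0+0+0+0+0+0+0+0+0+0+0+1+0+1+0+1+0+0+1+0+1+1+0+1+0 mod 2 = 1
Syndrome = 01001
Column 18 of H equals this syndrome → error at bit 18 (1-indexed).
Flip bit 18: 1101101010011010010101001011010 → 1101101010011010000101001011010
Extract data bits at positions {3,5,6,7,9,10,11,12,13,14,15,17,18,19,20,21,22,23,24,25,26,27,28,29,30,31}: 01011001101000101001011010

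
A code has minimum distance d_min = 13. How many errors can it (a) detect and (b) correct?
(a) Detection requires d_min ≥ e+1, so e ≤ d_min − 1 = 12.
(b) Correction requires d_min ≥ 2t+1, so t ≤ ⌊(d_min − 1)/2⌋ = ⌊12/2⌋ = 6.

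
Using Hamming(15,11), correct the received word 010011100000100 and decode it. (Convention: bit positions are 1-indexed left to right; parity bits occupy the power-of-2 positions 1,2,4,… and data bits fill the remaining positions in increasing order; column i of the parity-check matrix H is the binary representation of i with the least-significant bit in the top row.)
Syndrome s = H · r^T (mod 2), r = 010011100000100:
  s[0] = (101010101010101)·(010011100000100) mod 2 = 0+0+0+0+1+0+1+0+0+0+0+0+1+0+0 mod 2 = 1
  s[1] = (011001100110011)·(010011100000100) mod 2 = 0+1+0+0+0+1+1+0+0+0+0+0+0+0+0 mod 2 = 1
  s[2] = (000111100001111)·(010011100000100) mod 2 = 0+0+0+0+1+1+1+0+0+0+0+0+1+0+0 mod 2 = 0
  s[3] = (000000011111111)·(010011100000100) mod 2 = 0+0+0+0+0+0+0+0+0+0+0+0+1+0+0 mod 2 = 1
Syndrome = 1101
Column 11 of H equals this syndrome → error at bit 11 (1-indexed).
Flip bit 11: 010011100000100 → 010011100010100
Extract data bits at positions {3,5,6,7,9,10,11,12,13,14,15}: 01110010100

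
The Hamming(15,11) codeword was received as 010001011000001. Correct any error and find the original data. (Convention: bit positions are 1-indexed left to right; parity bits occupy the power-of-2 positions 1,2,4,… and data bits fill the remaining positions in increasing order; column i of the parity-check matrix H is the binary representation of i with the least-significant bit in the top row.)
Syndrome s = H · r^T (mod 2), r = 010001011000001:
  s[0] = (101010101010101)·(010001011000001) mod 2 = 0+0+0+0+0+0+0+0+1+0+0+0+0+0+1 mod 2 = 0
  s[1] = (011001100110011)·(010001011000001) mod 2 = 0+1+0+0+0+1+0+0+0+0+0+0+0+0+1 mod 2 = 1
  s[2] = (000111100001111)·(010001011000001) mod 2 = 0+0+0+0+0+1+0+0+0+0+0+0+0+0+1 mod 2 = 0
  s[3] = (000000011111111)·(010001011000001) mod 2 = 0+0+0+0+0+0+0+1+1+0+0+0+0+0+1 mod 2 = 1
Syndrome = 0101
Column 10 of H equals this syndrome → error at bit 10 (1-indexed).
Flip bit 10: 010001011000001 → 010001011100001
Extract data bits at positions {3,5,6,7,9,10,11,12,13,14,15}: 00101100001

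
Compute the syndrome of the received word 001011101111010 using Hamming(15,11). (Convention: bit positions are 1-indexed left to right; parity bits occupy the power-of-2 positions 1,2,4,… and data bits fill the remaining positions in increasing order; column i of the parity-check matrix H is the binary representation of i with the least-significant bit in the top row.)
Syndrome s = H · r^T (mod 2), r = 001011101111010:
  s[0] = (101010101010101)·(001011101111010) mod 2 = 0+0+1+0+1+0+1+0+1+0+1+0+0+0+0 mod 2 = 1
  s[1] = (011001100110011)·(001011101111010) mod 2 = 0+0+1+0+0+1+1+0+0+1+1+0+0+1+0 mod 2 = 0
  s[2] = (000111100001111)·(001011101111010) mod 2 = 0+0+0+0+1+1+1+0+0+0+0+1+0+1+0 mod 2 = 1
  s[3] = (000000011111111)·(001011101111010) mod 2 = 0+0+0+0+0+0+0+0+1+1+1+1+0+1+0 mod 2 = 1
Syndrome = 1011
Non-zero syndrome: error at position 13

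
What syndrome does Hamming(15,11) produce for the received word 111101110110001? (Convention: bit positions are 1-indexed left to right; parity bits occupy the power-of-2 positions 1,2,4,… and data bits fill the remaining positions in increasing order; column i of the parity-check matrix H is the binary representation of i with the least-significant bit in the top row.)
Syndrome s = H · r^T (mod 2), r = 111101110110001:
  s[0] = (101010101010101)·(111101110110001) mod 2 = 1+0+1+0+0+0+1+0+0+0+1+0+0+0+1 mod 2 = 1
  s[1] = (011001100110011)·(111101110110001) mod 2 = 0+1+1+0+0+1+1+0+0+1+1+0+0+0+1 mod 2 = 1
  s[2] = (000111100001111)·(111101110110001) mod 2 = 0+0+0+1+0+1+1+0+0+0+0+0+0+0+1 mod 2 = 0
  s[3] = (000000011111111)·(111101110110001) mod 2 = 0+0+0+0+0+0+0+1+0+1+1+0+0+0+1 mod 2 = 0
Syndrome = 1100
Non-zero syndrome: error at position 3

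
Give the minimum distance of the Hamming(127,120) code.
d_min = 3 (every single-error-correcting Hamming code has d_min = 3).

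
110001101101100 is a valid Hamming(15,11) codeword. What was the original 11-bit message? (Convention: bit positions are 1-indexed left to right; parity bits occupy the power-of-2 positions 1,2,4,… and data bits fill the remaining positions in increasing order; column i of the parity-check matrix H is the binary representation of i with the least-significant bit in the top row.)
Parity bits occupy power-of-2 positions; data bits are at positions {3,5,6,7,9,10,11,12,13,14,15} (1-indexed).
Extract: c[3]=0 c[5]=0 c[6]=1 c[7]=1 c[9]=1 c[10]=1 c[11]=0 c[12]=1 c[13]=1 c[14]=0 c[15]=0
Data = 00111101100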